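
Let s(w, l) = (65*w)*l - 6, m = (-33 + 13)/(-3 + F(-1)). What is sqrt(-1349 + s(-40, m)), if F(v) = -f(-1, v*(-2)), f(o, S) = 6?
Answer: I*sqrt(64195)/3 ≈ 84.456*I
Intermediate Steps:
F(v) = -6 (F(v) = -1*6 = -6)
m = 20/9 (m = (-33 + 13)/(-3 - 6) = -20/(-9) = -20*(-1/9) = 20/9 ≈ 2.2222)
s(w, l) = -6 + 65*l*w (s(w, l) = 65*l*w - 6 = -6 + 65*l*w)
sqrt(-1349 + s(-40, m)) = sqrt(-1349 + (-6 + 65*(20/9)*(-40))) = sqrt(-1349 + (-6 - 52000/9)) = sqrt(-1349 - 52054/9) = sqrt(-64195/9) = I*sqrt(64195)/3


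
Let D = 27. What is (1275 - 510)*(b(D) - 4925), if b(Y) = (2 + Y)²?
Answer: -3124260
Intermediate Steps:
(1275 - 510)*(b(D) - 4925) = (1275 - 510)*((2 + 27)² - 4925) = 765*(29² - 4925) = 765*(841 - 4925) = 765*(-4084) = -3124260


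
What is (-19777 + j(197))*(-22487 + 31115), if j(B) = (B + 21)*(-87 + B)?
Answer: 36263484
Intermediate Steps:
j(B) = (-87 + B)*(21 + B) (j(B) = (21 + B)*(-87 + B) = (-87 + B)*(21 + B))
(-19777 + j(197))*(-22487 + 31115) = (-19777 + (-1827 + 197² - 66*197))*(-22487 + 31115) = (-19777 + (-1827 + 38809 - 13002))*8628 = (-19777 + 23980)*8628 = 4203*8628 = 36263484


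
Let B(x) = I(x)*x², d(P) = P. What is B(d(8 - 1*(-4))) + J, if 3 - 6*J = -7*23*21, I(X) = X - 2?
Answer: 2004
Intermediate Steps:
I(X) = -2 + X
B(x) = x²*(-2 + x) (B(x) = (-2 + x)*x² = x²*(-2 + x))
J = 564 (J = ½ - (-7*23)*21/6 = ½ - (-161)*21/6 = ½ - ⅙*(-3381) = ½ + 1127/2 = 564)
B(d(8 - 1*(-4))) + J = (8 - 1*(-4))²*(-2 + (8 - 1*(-4))) + 564 = (8 + 4)²*(-2 + (8 + 4)) + 564 = 12²*(-2 + 12) + 564 = 144*10 + 564 = 1440 + 564 = 2004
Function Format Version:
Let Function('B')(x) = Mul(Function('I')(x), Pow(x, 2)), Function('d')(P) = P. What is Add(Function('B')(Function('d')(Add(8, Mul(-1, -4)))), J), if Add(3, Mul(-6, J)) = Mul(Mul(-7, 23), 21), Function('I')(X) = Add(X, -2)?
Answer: 2004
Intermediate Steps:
Function('I')(X) = Add(-2, X)
Function('B')(x) = Mul(Pow(x, 2), Add(-2, x)) (Function('B')(x) = Mul(Add(-2, x), Pow(x, 2)) = Mul(Pow(x, 2), Add(-2, x)))
J = 564 (J = Add(Rational(1, 2), Mul(Rational(-1, 6), Mul(Mul(-7, 23), 21))) = Add(Rational(1, 2), Mul(Rational(-1, 6), Mul(-161, 21))) = Add(Rational(1, 2), Mul(Rational(-1, 6), -3381)) = Add(Rational(1, 2), Rational(1127, 2)) = 564)
Add(Function('B')(Function('d')(Add(8, Mul(-1, -4)))), J) = Add(Mul(Pow(Add(8, Mul(-1, -4)), 2), Add(-2, Add(8, Mul(-1, -4)))), 564) = Add(Mul(Pow(Add(8, 4), 2), Add(-2, Add(8, 4))), 564) = Add(Mul(Pow(12, 2), Add(-2, 12)), 564) = Add(Mul(144, 10), 564) = Add(1440, 564) = 2004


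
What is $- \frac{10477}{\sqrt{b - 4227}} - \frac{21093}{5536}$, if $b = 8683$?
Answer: $- \frac{21093}{5536} - \frac{10477 \sqrt{1114}}{2228} \approx -160.76$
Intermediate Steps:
$- \frac{10477}{\sqrt{b - 4227}} - \frac{21093}{5536} = - \frac{10477}{\sqrt{8683 - 4227}} - \frac{21093}{5536} = - \frac{10477}{\sqrt{4456}} - \frac{21093}{5536} = - \frac{10477}{2 \sqrt{1114}} - \frac{21093}{5536} = - 10477 \frac{\sqrt{1114}}{2228} - \frac{21093}{5536} = - \frac{10477 \sqrt{1114}}{2228} - \frac{21093}{5536} = - \frac{21093}{5536} - \frac{10477 \sqrt{1114}}{2228}$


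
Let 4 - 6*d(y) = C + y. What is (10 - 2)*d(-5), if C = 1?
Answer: 32/3 ≈ 10.667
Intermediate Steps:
d(y) = ½ - y/6 (d(y) = ⅔ - (1 + y)/6 = ⅔ + (-⅙ - y/6) = ½ - y/6)
(10 - 2)*d(-5) = (10 - 2)*(½ - ⅙*(-5)) = 8*(½ + ⅚) = 8*(4/3) = 32/3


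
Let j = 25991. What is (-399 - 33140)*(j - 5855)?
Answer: -675341304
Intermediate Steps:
(-399 - 33140)*(j - 5855) = (-399 - 33140)*(25991 - 5855) = -33539*20136 = -675341304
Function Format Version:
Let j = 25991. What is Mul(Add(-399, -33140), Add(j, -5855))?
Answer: -675341304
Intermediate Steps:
Mul(Add(-399, -33140), Add(j, -5855)) = Mul(Add(-399, -33140), Add(25991, -5855)) = Mul(-33539, 20136) = -675341304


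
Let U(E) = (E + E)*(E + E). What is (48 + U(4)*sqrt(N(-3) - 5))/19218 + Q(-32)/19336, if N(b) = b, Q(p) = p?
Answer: 6524/7741651 + 64*I*sqrt(2)/9609 ≈ 0.00084271 + 0.0094193*I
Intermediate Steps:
U(E) = 4*E**2 (U(E) = (2*E)*(2*E) = 4*E**2)
(48 + U(4)*sqrt(N(-3) - 5))/19218 + Q(-32)/19336 = (48 + (4*4**2)*sqrt(-3 - 5))/19218 - 32/19336 = (48 + (4*16)*sqrt(-8))*(1/19218) - 32*1/19336 = (48 + 64*(2*I*sqrt(2)))*(1/19218) - 4/2417 = (48 + 128*I*sqrt(2))*(1/19218) - 4/2417 = (8/3203 + 64*I*sqrt(2)/9609) - 4/2417 = 6524/7741651 + 64*I*sqrt(2)/9609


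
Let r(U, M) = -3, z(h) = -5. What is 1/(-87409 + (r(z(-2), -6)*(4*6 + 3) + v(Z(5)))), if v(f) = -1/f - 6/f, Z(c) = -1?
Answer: -1/87483 ≈ -1.1431e-5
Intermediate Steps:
v(f) = -7/f
1/(-87409 + (r(z(-2), -6)*(4*6 + 3) + v(Z(5)))) = 1/(-87409 + (-3*(4*6 + 3) - 7/(-1))) = 1/(-87409 + (-3*(24 + 3) - 7*(-1))) = 1/(-87409 + (-3*27 + 7)) = 1/(-87409 + (-81 + 7)) = 1/(-87409 - 74) = 1/(-87483) = -1/87483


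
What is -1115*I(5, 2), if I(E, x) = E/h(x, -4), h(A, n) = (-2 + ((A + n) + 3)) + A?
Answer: -5575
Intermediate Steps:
h(A, n) = 1 + n + 2*A (h(A, n) = (-2 + (3 + A + n)) + A = (1 + A + n) + A = 1 + n + 2*A)
I(E, x) = E/(-3 + 2*x) (I(E, x) = E/(1 - 4 + 2*x) = E/(-3 + 2*x))
-1115*I(5, 2) = -5575/(-3 + 2*2) = -5575/(-3 + 4) = -5575/1 = -5575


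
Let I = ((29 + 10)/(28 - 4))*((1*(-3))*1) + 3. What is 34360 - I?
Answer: 274895/8 ≈ 34362.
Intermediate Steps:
I = -15/8 (I = (39/24)*(-3*1) + 3 = (39*(1/24))*(-3) + 3 = (13/8)*(-3) + 3 = -39/8 + 3 = -15/8 ≈ -1.8750)
34360 - I = 34360 - 1*(-15/8) = 34360 + 15/8 = 274895/8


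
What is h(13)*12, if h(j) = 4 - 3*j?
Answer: -420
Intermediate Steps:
h(13)*12 = (4 - 3*13)*12 = (4 - 39)*12 = -35*12 = -420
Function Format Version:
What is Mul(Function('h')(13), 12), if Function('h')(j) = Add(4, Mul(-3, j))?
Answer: -420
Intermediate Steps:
Mul(Function('h')(13), 12) = Mul(Add(4, Mul(-3, 13)), 12) = Mul(Add(4, -39), 12) = Mul(-35, 12) = -420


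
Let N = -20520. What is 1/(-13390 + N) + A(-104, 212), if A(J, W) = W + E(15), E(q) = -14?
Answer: 6714179/33910 ≈ 198.00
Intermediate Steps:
A(J, W) = -14 + W (A(J, W) = W - 14 = -14 + W)
1/(-13390 + N) + A(-104, 212) = 1/(-13390 - 20520) + (-14 + 212) = 1/(-33910) + 198 = -1/33910 + 198 = 6714179/33910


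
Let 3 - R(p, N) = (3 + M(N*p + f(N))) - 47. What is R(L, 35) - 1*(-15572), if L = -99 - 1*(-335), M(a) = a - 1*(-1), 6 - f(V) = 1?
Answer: 7353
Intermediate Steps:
f(V) = 5 (f(V) = 6 - 1*1 = 6 - 1 = 5)
M(a) = 1 + a (M(a) = a + 1 = 1 + a)
L = 236 (L = -99 + 335 = 236)
R(p, N) = 41 - N*p (R(p, N) = 3 - ((3 + (1 + (N*p + 5))) - 47) = 3 - ((3 + (1 + (5 + N*p))) - 47) = 3 - ((3 + (6 + N*p)) - 47) = 3 - ((9 + N*p) - 47) = 3 - (-38 + N*p) = 3 + (38 - N*p) = 41 - N*p)
R(L, 35) - 1*(-15572) = (41 - 1*35*236) - 1*(-15572) = (41 - 8260) + 15572 = -8219 + 15572 = 7353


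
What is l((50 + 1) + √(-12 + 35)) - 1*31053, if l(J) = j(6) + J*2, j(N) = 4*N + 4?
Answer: -30923 + 2*√23 ≈ -30913.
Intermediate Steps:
j(N) = 4 + 4*N
l(J) = 28 + 2*J (l(J) = (4 + 4*6) + J*2 = (4 + 24) + 2*J = 28 + 2*J)
l((50 + 1) + √(-12 + 35)) - 1*31053 = (28 + 2*((50 + 1) + √(-12 + 35))) - 1*31053 = (28 + 2*(51 + √23)) - 31053 = (28 + (102 + 2*√23)) - 31053 = (130 + 2*√23) - 31053 = -30923 + 2*√23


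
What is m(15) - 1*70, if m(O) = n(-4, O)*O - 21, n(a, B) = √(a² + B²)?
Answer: -91 + 15*√241 ≈ 141.86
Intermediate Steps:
n(a, B) = √(B² + a²)
m(O) = -21 + O*√(16 + O²) (m(O) = √(O² + (-4)²)*O - 21 = √(O² + 16)*O - 21 = √(16 + O²)*O - 21 = O*√(16 + O²) - 21 = -21 + O*√(16 + O²))
m(15) - 1*70 = (-21 + 15*√(16 + 15²)) - 1*70 = (-21 + 15*√(16 + 225)) - 70 = (-21 + 15*√241) - 70 = -91 + 15*√241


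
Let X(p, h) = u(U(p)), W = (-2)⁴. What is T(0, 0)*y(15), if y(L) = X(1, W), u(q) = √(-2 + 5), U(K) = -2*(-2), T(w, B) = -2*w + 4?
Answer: 4*√3 ≈ 6.9282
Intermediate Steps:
T(w, B) = 4 - 2*w
U(K) = 4
u(q) = √3
W = 16
X(p, h) = √3
y(L) = √3
T(0, 0)*y(15) = (4 - 2*0)*√3 = (4 + 0)*√3 = 4*√3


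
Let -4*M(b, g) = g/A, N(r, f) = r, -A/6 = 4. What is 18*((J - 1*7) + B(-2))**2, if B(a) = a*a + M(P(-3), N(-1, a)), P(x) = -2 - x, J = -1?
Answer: 148225/512 ≈ 289.50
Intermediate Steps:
A = -24 (A = -6*4 = -24)
M(b, g) = g/96 (M(b, g) = -g/(4*(-24)) = -g*(-1)/(4*24) = -(-1)*g/96 = g/96)
B(a) = -1/96 + a**2 (B(a) = a*a + (1/96)*(-1) = a**2 - 1/96 = -1/96 + a**2)
18*((J - 1*7) + B(-2))**2 = 18*((-1 - 1*7) + (-1/96 + (-2)**2))**2 = 18*((-1 - 7) + (-1/96 + 4))**2 = 18*(-8 + 383/96)**2 = 18*(-385/96)**2 = 18*(148225/9216) = 148225/512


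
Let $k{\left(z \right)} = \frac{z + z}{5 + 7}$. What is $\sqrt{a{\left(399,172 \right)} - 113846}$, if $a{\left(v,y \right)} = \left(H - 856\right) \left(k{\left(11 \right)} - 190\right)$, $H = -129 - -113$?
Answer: $\frac{\sqrt{452118}}{3} \approx 224.13$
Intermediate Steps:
$H = -16$ ($H = -129 + 113 = -16$)
$k{\left(z \right)} = \frac{z}{6}$ ($k{\left(z \right)} = \frac{2 z}{12} = 2 z \frac{1}{12} = \frac{z}{6}$)
$a{\left(v,y \right)} = \frac{492244}{3}$ ($a{\left(v,y \right)} = \left(-16 - 856\right) \left(\frac{1}{6} \cdot 11 - 190\right) = - 872 \left(\frac{11}{6} - 190\right) = \left(-872\right) \left(- \frac{1129}{6}\right) = \frac{492244}{3}$)
$\sqrt{a{\left(399,172 \right)} - 113846} = \sqrt{\frac{492244}{3} - 113846} = \sqrt{\frac{150706}{3}} = \frac{\sqrt{452118}}{3}$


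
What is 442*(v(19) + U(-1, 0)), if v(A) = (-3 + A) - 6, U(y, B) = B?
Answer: 4420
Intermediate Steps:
v(A) = -9 + A
442*(v(19) + U(-1, 0)) = 442*((-9 + 19) + 0) = 442*(10 + 0) = 442*10 = 4420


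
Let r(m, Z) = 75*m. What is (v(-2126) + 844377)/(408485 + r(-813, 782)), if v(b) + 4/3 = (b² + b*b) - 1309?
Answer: 14824228/521265 ≈ 28.439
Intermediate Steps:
v(b) = -3931/3 + 2*b² (v(b) = -4/3 + ((b² + b*b) - 1309) = -4/3 + ((b² + b²) - 1309) = -4/3 + (2*b² - 1309) = -4/3 + (-1309 + 2*b²) = -3931/3 + 2*b²)
(v(-2126) + 844377)/(408485 + r(-813, 782)) = ((-3931/3 + 2*(-2126)²) + 844377)/(408485 + 75*(-813)) = ((-3931/3 + 2*4519876) + 844377)/(408485 - 60975) = ((-3931/3 + 9039752) + 844377)/347510 = (27115325/3 + 844377)*(1/347510) = (29648456/3)*(1/347510) = 14824228/521265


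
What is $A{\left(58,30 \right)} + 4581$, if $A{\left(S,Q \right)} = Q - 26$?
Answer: $4585$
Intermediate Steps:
$A{\left(S,Q \right)} = -26 + Q$
$A{\left(58,30 \right)} + 4581 = \left(-26 + 30\right) + 4581 = 4 + 4581 = 4585$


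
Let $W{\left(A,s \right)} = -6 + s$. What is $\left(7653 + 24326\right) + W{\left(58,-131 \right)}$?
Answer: $31842$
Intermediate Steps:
$\left(7653 + 24326\right) + W{\left(58,-131 \right)} = \left(7653 + 24326\right) - 137 = 31979 - 137 = 31842$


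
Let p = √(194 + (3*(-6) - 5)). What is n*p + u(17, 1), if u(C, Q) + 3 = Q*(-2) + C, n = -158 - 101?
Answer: 12 - 777*√19 ≈ -3374.9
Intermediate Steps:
n = -259
u(C, Q) = -3 + C - 2*Q (u(C, Q) = -3 + (Q*(-2) + C) = -3 + (-2*Q + C) = -3 + (C - 2*Q) = -3 + C - 2*Q)
p = 3*√19 (p = √(194 + (-18 - 5)) = √(194 - 23) = √171 = 3*√19 ≈ 13.077)
n*p + u(17, 1) = -777*√19 + (-3 + 17 - 2*1) = -777*√19 + (-3 + 17 - 2) = -777*√19 + 12 = 12 - 777*√19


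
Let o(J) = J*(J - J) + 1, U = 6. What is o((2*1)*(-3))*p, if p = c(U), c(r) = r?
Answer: 6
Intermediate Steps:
o(J) = 1 (o(J) = J*0 + 1 = 0 + 1 = 1)
p = 6
o((2*1)*(-3))*p = 1*6 = 6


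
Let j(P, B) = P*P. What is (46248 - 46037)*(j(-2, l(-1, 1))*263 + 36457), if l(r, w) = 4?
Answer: 7914399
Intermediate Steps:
j(P, B) = P²
(46248 - 46037)*(j(-2, l(-1, 1))*263 + 36457) = (46248 - 46037)*((-2)²*263 + 36457) = 211*(4*263 + 36457) = 211*(1052 + 36457) = 211*37509 = 7914399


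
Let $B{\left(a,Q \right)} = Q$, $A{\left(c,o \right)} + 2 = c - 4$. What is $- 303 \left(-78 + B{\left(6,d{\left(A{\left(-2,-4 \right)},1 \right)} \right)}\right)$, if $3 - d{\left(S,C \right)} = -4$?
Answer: $21513$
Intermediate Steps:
$A{\left(c,o \right)} = -6 + c$ ($A{\left(c,o \right)} = -2 + \left(c - 4\right) = -2 + \left(-4 + c\right) = -6 + c$)
$d{\left(S,C \right)} = 7$ ($d{\left(S,C \right)} = 3 - -4 = 3 + 4 = 7$)
$- 303 \left(-78 + B{\left(6,d{\left(A{\left(-2,-4 \right)},1 \right)} \right)}\right) = - 303 \left(-78 + 7\right) = \left(-303\right) \left(-71\right) = 21513$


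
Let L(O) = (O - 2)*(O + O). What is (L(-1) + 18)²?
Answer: 576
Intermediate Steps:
L(O) = 2*O*(-2 + O) (L(O) = (-2 + O)*(2*O) = 2*O*(-2 + O))
(L(-1) + 18)² = (2*(-1)*(-2 - 1) + 18)² = (2*(-1)*(-3) + 18)² = (6 + 18)² = 24² = 576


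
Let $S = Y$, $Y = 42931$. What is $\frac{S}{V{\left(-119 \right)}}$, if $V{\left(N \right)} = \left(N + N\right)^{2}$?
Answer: $\frac{6133}{8092} \approx 0.75791$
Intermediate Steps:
$V{\left(N \right)} = 4 N^{2}$ ($V{\left(N \right)} = \left(2 N\right)^{2} = 4 N^{2}$)
$S = 42931$
$\frac{S}{V{\left(-119 \right)}} = \frac{42931}{4 \left(-119\right)^{2}} = \frac{42931}{4 \cdot 14161} = \frac{42931}{56644} = 42931 \cdot \frac{1}{56644} = \frac{6133}{8092}$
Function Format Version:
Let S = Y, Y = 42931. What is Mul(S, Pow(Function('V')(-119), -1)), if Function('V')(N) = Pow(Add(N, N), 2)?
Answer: Rational(6133, 8092) ≈ 0.75791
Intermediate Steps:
Function('V')(N) = Mul(4, Pow(N, 2)) (Function('V')(N) = Pow(Mul(2, N), 2) = Mul(4, Pow(N, 2)))
S = 42931
Mul(S, Pow(Function('V')(-119), -1)) = Mul(42931, Pow(Mul(4, Pow(-119, 2)), -1)) = Mul(42931, Pow(Mul(4, 14161), -1)) = Mul(42931, Pow(56644, -1)) = Mul(42931, Rational(1, 56644)) = Rational(6133, 8092)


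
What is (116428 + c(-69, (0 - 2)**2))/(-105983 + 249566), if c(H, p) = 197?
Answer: 38875/47861 ≈ 0.81225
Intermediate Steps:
(116428 + c(-69, (0 - 2)**2))/(-105983 + 249566) = (116428 + 197)/(-105983 + 249566) = 116625/143583 = 116625*(1/143583) = 38875/47861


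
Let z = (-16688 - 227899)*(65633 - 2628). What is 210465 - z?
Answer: 15410414400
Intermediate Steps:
z = -15410203935 (z = -244587*63005 = -15410203935)
210465 - z = 210465 - 1*(-15410203935) = 210465 + 15410203935 = 15410414400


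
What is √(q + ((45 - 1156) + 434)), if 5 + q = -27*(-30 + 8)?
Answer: 2*I*√22 ≈ 9.3808*I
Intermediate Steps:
q = 589 (q = -5 - 27*(-30 + 8) = -5 - 27*(-22) = -5 + 594 = 589)
√(q + ((45 - 1156) + 434)) = √(589 + ((45 - 1156) + 434)) = √(589 + (-1111 + 434)) = √(589 - 677) = √(-88) = 2*I*√22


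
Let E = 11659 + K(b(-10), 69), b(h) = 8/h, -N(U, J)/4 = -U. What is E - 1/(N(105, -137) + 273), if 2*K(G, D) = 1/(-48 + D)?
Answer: 16159405/1386 ≈ 11659.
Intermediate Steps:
N(U, J) = 4*U (N(U, J) = -(-4)*U = 4*U)
K(G, D) = 1/(2*(-48 + D))
E = 489679/42 (E = 11659 + 1/(2*(-48 + 69)) = 11659 + (½)/21 = 11659 + (½)*(1/21) = 11659 + 1/42 = 489679/42 ≈ 11659.)
E - 1/(N(105, -137) + 273) = 489679/42 - 1/(4*105 + 273) = 489679/42 - 1/(420 + 273) = 489679/42 - 1/693 = 16159405/1386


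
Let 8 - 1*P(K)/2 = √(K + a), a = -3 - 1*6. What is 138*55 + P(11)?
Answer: 7606 - 2*√2 ≈ 7603.2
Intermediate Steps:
a = -9 (a = -3 - 6 = -9)
P(K) = 16 - 2*√(-9 + K) (P(K) = 16 - 2*√(K - 9) = 16 - 2*√(-9 + K))
138*55 + P(11) = 138*55 + (16 - 2*√(-9 + 11)) = 7590 + (16 - 2*√2) = 7606 - 2*√2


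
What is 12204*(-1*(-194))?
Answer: 2367576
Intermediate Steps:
12204*(-1*(-194)) = 12204*194 = 2367576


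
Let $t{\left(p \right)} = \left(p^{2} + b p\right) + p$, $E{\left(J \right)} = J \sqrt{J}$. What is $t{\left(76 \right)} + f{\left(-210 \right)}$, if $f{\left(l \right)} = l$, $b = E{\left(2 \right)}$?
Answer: $5642 + 152 \sqrt{2} \approx 5857.0$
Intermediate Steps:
$E{\left(J \right)} = J^{\frac{3}{2}}$
$b = 2 \sqrt{2}$ ($b = 2^{\frac{3}{2}} = 2 \sqrt{2} \approx 2.8284$)
$t{\left(p \right)} = p + p^{2} + 2 p \sqrt{2}$ ($t{\left(p \right)} = \left(p^{2} + 2 \sqrt{2} p\right) + p = \left(p^{2} + 2 p \sqrt{2}\right) + p = p + p^{2} + 2 p \sqrt{2}$)
$t{\left(76 \right)} + f{\left(-210 \right)} = 76 \left(1 + 76 + 2 \sqrt{2}\right) - 210 = 76 \left(77 + 2 \sqrt{2}\right) - 210 = \left(5852 + 152 \sqrt{2}\right) - 210 = 5642 + 152 \sqrt{2}$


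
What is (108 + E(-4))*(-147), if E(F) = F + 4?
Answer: -15876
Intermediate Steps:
E(F) = 4 + F
(108 + E(-4))*(-147) = (108 + (4 - 4))*(-147) = (108 + 0)*(-147) = 108*(-147) = -15876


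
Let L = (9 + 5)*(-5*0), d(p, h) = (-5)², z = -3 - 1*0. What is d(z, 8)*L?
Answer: 0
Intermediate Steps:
z = -3 (z = -3 + 0 = -3)
d(p, h) = 25
L = 0 (L = 14*0 = 0)
d(z, 8)*L = 25*0 = 0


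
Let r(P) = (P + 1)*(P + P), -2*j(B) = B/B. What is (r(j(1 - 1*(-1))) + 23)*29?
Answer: 1305/2 ≈ 652.50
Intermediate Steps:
j(B) = -½ (j(B) = -B/(2*B) = -½*1 = -½)
r(P) = 2*P*(1 + P) (r(P) = (1 + P)*(2*P) = 2*P*(1 + P))
(r(j(1 - 1*(-1))) + 23)*29 = (2*(-½)*(1 - ½) + 23)*29 = (2*(-½)*(½) + 23)*29 = (-½ + 23)*29 = (45/2)*29 = 1305/2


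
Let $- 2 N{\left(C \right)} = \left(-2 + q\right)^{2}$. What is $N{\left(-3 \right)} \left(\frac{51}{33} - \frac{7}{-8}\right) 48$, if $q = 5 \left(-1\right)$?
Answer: $- \frac{31311}{11} \approx -2846.5$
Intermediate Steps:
$q = -5$
$N{\left(C \right)} = - \frac{49}{2}$ ($N{\left(C \right)} = - \frac{\left(-2 - 5\right)^{2}}{2} = - \frac{\left(-7\right)^{2}}{2} = \left(- \frac{1}{2}\right) 49 = - \frac{49}{2}$)
$N{\left(-3 \right)} \left(\frac{51}{33} - \frac{7}{-8}\right) 48 = - \frac{49 \left(\frac{51}{33} - \frac{7}{-8}\right)}{2} \cdot 48 = - \frac{49 \left(51 \cdot \frac{1}{33} - - \frac{7}{8}\right)}{2} \cdot 48 = - \frac{49 \left(\frac{17}{11} + \frac{7}{8}\right)}{2} \cdot 48 = \left(- \frac{49}{2}\right) \frac{213}{88} \cdot 48 = \left(- \frac{10437}{176}\right) 48 = - \frac{31311}{11}$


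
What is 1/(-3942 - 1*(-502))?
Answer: -1/3440 ≈ -0.00029070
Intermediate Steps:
1/(-3942 - 1*(-502)) = 1/(-3942 + 502) = 1/(-3440) = -1/3440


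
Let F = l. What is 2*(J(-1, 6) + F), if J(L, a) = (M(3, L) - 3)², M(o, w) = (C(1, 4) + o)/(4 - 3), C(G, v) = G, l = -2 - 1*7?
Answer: -16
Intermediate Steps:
l = -9 (l = -2 - 7 = -9)
F = -9
M(o, w) = 1 + o (M(o, w) = (1 + o)/(4 - 3) = (1 + o)/1 = (1 + o)*1 = 1 + o)
J(L, a) = 1 (J(L, a) = ((1 + 3) - 3)² = (4 - 3)² = 1² = 1)
2*(J(-1, 6) + F) = 2*(1 - 9) = 2*(-8) = -16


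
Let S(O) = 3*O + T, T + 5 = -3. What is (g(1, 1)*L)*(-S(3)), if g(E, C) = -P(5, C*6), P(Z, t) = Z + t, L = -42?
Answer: -462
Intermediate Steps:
T = -8 (T = -5 - 3 = -8)
S(O) = -8 + 3*O (S(O) = 3*O - 8 = -8 + 3*O)
g(E, C) = -5 - 6*C (g(E, C) = -(5 + C*6) = -(5 + 6*C) = -5 - 6*C)
(g(1, 1)*L)*(-S(3)) = ((-5 - 6*1)*(-42))*(-(-8 + 3*3)) = ((-5 - 6)*(-42))*(-(-8 + 9)) = (-11*(-42))*(-1*1) = 462*(-1) = -462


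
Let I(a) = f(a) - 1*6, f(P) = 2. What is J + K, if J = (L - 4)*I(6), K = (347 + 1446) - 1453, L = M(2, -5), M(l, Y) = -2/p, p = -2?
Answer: 352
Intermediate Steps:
M(l, Y) = 1 (M(l, Y) = -2/(-2) = -2*(-½) = 1)
L = 1
I(a) = -4 (I(a) = 2 - 1*6 = 2 - 6 = -4)
K = 340 (K = 1793 - 1453 = 340)
J = 12 (J = (1 - 4)*(-4) = -3*(-4) = 12)
J + K = 12 + 340 = 352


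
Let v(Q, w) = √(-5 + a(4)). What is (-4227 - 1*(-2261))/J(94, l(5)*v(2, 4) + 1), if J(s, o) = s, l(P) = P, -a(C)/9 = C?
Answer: -983/47 ≈ -20.915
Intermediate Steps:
a(C) = -9*C
v(Q, w) = I*√41 (v(Q, w) = √(-5 - 9*4) = √(-5 - 36) = √(-41) = I*√41)
(-4227 - 1*(-2261))/J(94, l(5)*v(2, 4) + 1) = (-4227 - 1*(-2261))/94 = (-4227 + 2261)*(1/94) = -1966*1/94 = -983/47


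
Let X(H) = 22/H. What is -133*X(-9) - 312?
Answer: 118/9 ≈ 13.111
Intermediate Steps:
-133*X(-9) - 312 = -2926/(-9) - 312 = -2926*(-1)/9 - 312 = -133*(-22/9) - 312 = 2926/9 - 312 = 118/9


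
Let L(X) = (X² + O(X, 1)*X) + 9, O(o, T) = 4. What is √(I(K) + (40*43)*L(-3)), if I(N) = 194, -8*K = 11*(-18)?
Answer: √10514 ≈ 102.54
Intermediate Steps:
K = 99/4 (K = -11*(-18)/8 = -⅛*(-198) = 99/4 ≈ 24.750)
L(X) = 9 + X² + 4*X (L(X) = (X² + 4*X) + 9 = 9 + X² + 4*X)
√(I(K) + (40*43)*L(-3)) = √(194 + (40*43)*(9 + (-3)² + 4*(-3))) = √(194 + 1720*(9 + 9 - 12)) = √(194 + 1720*6) = √(194 + 10320) = √10514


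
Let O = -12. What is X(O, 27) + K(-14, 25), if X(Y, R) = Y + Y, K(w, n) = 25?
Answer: 1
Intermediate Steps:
X(Y, R) = 2*Y
X(O, 27) + K(-14, 25) = 2*(-12) + 25 = -24 + 25 = 1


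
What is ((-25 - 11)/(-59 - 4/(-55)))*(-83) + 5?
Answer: -148135/3241 ≈ -45.707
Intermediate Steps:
((-25 - 11)/(-59 - 4/(-55)))*(-83) + 5 = -36/(-59 - 4*(-1/55))*(-83) + 5 = -36/(-59 + 4/55)*(-83) + 5 = -36/(-3241/55)*(-83) + 5 = -36*(-55/3241)*(-83) + 5 = (1980/3241)*(-83) + 5 = -164340/3241 + 5 = -148135/3241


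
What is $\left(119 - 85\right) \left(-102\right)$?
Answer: $-3468$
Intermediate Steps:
$\left(119 - 85\right) \left(-102\right) = 34 \left(-102\right) = -3468$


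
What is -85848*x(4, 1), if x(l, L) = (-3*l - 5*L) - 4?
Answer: 1802808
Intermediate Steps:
x(l, L) = -4 - 5*L - 3*l (x(l, L) = (-5*L - 3*l) - 4 = -4 - 5*L - 3*l)
-85848*x(4, 1) = -85848*(-4 - 5*1 - 3*4) = -85848*(-4 - 5 - 12) = -85848*(-21) = 1802808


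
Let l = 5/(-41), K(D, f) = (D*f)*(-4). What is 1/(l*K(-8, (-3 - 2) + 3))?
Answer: 41/320 ≈ 0.12812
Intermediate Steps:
K(D, f) = -4*D*f
l = -5/41 (l = 5*(-1/41) = -5/41 ≈ -0.12195)
1/(l*K(-8, (-3 - 2) + 3)) = 1/(-(-20)*(-8)*((-3 - 2) + 3)/41) = 1/(-(-20)*(-8)*(-5 + 3)/41) = 1/(-(-20)*(-8)*(-2)/41) = 1/(-5/41*(-64)) = 1/(320/41) = 41/320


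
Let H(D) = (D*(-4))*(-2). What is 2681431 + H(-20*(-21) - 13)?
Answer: 2684687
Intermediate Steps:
H(D) = 8*D (H(D) = -4*D*(-2) = 8*D)
2681431 + H(-20*(-21) - 13) = 2681431 + 8*(-20*(-21) - 13) = 2681431 + 8*(420 - 13) = 2681431 + 8*407 = 2681431 + 3256 = 2684687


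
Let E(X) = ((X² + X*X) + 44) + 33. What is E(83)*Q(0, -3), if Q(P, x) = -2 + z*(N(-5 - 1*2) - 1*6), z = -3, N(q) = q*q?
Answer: -1815005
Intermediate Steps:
N(q) = q²
E(X) = 77 + 2*X² (E(X) = ((X² + X²) + 44) + 33 = (2*X² + 44) + 33 = (44 + 2*X²) + 33 = 77 + 2*X²)
Q(P, x) = -131 (Q(P, x) = -2 - 3*((-5 - 1*2)² - 1*6) = -2 - 3*((-5 - 2)² - 6) = -2 - 3*((-7)² - 6) = -2 - 3*(49 - 6) = -2 - 3*43 = -2 - 129 = -131)
E(83)*Q(0, -3) = (77 + 2*83²)*(-131) = (77 + 2*6889)*(-131) = (77 + 13778)*(-131) = 13855*(-131) = -1815005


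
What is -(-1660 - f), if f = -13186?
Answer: -11526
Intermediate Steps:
-(-1660 - f) = -(-1660 - 1*(-13186)) = -(-1660 + 13186) = -1*11526 = -11526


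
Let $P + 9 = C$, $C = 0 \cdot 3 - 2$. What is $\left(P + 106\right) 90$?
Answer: $8550$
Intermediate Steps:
$C = -2$ ($C = 0 - 2 = -2$)
$P = -11$ ($P = -9 - 2 = -11$)
$\left(P + 106\right) 90 = \left(-11 + 106\right) 90 = 95 \cdot 90 = 8550$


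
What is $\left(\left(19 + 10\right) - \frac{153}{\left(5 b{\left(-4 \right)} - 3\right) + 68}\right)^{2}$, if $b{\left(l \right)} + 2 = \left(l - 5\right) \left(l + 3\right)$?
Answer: $\frac{7546009}{10000} \approx 754.6$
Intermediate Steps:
$b{\left(l \right)} = -2 + \left(-5 + l\right) \left(3 + l\right)$ ($b{\left(l \right)} = -2 + \left(l - 5\right) \left(l + 3\right) = -2 + \left(-5 + l\right) \left(3 + l\right)$)
$\left(\left(19 + 10\right) - \frac{153}{\left(5 b{\left(-4 \right)} - 3\right) + 68}\right)^{2} = \left(\left(19 + 10\right) - \frac{153}{\left(5 \left(-17 + \left(-4\right)^{2} - -8\right) - 3\right) + 68}\right)^{2} = \left(29 - \frac{153}{\left(5 \left(-17 + 16 + 8\right) - 3\right) + 68}\right)^{2} = \left(29 - \frac{153}{\left(5 \cdot 7 - 3\right) + 68}\right)^{2} = \left(29 - \frac{153}{\left(35 - 3\right) + 68}\right)^{2} = \left(29 - \frac{153}{32 + 68}\right)^{2} = \left(29 - \frac{153}{100}\right)^{2} = \left(\frac{2747}{100}\right)^{2} = \frac{7546009}{10000}$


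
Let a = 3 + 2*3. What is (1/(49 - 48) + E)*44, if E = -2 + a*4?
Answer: 1540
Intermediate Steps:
a = 9 (a = 3 + 6 = 9)
E = 34 (E = -2 + 9*4 = -2 + 36 = 34)
(1/(49 - 48) + E)*44 = (1/(49 - 48) + 34)*44 = (1/1 + 34)*44 = (1 + 34)*44 = 35*44 = 1540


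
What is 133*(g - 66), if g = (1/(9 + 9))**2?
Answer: -2843939/324 ≈ -8777.6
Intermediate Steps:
g = 1/324 (g = (1/18)**2 = 1/324 ≈ 0.0030864)
133*(g - 66) = 133*(1/324 - 66) = 133*(-21383/324) = -2843939/324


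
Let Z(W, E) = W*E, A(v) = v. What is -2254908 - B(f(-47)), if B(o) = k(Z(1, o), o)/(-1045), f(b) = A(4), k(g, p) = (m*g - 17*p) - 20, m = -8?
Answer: -471275796/209 ≈ -2.2549e+6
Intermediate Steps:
Z(W, E) = E*W
k(g, p) = -20 - 17*p - 8*g (k(g, p) = (-8*g - 17*p) - 20 = (-17*p - 8*g) - 20 = -20 - 17*p - 8*g)
f(b) = 4
B(o) = 4/209 + 5*o/209 (B(o) = (-20 - 17*o - 8*o)/(-1045) = (-20 - 17*o - 8*o)*(-1/1045) = (-20 - 25*o)*(-1/1045) = 4/209 + 5*o/209)
-2254908 - B(f(-47)) = -2254908 - (4/209 + (5/209)*4) = -2254908 - (4/209 + 20/209) = -2254908 - 1*24/209 = -2254908 - 24/209 = -471275796/209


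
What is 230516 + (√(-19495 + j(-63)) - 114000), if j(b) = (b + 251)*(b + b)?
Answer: 116516 + I*√43183 ≈ 1.1652e+5 + 207.81*I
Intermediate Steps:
j(b) = 2*b*(251 + b) (j(b) = (251 + b)*(2*b) = 2*b*(251 + b))
230516 + (√(-19495 + j(-63)) - 114000) = 230516 + (√(-19495 + 2*(-63)*(251 - 63)) - 114000) = 230516 + (√(-19495 + 2*(-63)*188) - 114000) = 230516 + (√(-19495 - 23688) - 114000) = 230516 + (√(-43183) - 114000) = 230516 + (I*√43183 - 114000) = 230516 + (-114000 + I*√43183) = 116516 + I*√43183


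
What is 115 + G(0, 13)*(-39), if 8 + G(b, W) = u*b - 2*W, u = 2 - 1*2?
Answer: 1441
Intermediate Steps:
u = 0 (u = 2 - 2 = 0)
G(b, W) = -8 - 2*W (G(b, W) = -8 + (0*b - 2*W) = -8 + (0 - 2*W) = -8 - 2*W)
115 + G(0, 13)*(-39) = 115 + (-8 - 2*13)*(-39) = 115 + (-8 - 26)*(-39) = 115 - 34*(-39) = 115 + 1326 = 1441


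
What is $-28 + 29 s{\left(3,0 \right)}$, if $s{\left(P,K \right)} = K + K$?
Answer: $-28$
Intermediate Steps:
$s{\left(P,K \right)} = 2 K$
$-28 + 29 s{\left(3,0 \right)} = -28 + 29 \cdot 2 \cdot 0 = -28 + 29 \cdot 0 = -28 + 0 = -28$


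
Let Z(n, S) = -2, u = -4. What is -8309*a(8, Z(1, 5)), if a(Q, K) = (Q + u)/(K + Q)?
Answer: -16618/3 ≈ -5539.3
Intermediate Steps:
a(Q, K) = (-4 + Q)/(K + Q) (a(Q, K) = (Q - 4)/(K + Q) = (-4 + Q)/(K + Q))
-8309*a(8, Z(1, 5)) = -8309*(-4 + 8)/(-2 + 8) = -8309*4/6 = -8309*2/3 = -16618/3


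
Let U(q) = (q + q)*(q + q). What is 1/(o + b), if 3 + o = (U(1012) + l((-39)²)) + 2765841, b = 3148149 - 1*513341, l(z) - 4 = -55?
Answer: 1/9497171 ≈ 1.0529e-7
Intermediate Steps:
l(z) = -51 (l(z) = 4 - 55 = -51)
U(q) = 4*q² (U(q) = (2*q)*(2*q) = 4*q²)
b = 2634808 (b = 3148149 - 513341 = 2634808)
o = 6862363 (o = -3 + ((4*1012² - 51) + 2765841) = -3 + ((4*1024144 - 51) + 2765841) = -3 + ((4096576 - 51) + 2765841) = -3 + (4096525 + 2765841) = -3 + 6862366 = 6862363)
1/(o + b) = 1/(6862363 + 2634808) = 1/9497171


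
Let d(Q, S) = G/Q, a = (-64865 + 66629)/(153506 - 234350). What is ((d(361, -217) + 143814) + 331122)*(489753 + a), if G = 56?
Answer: 565699854367568928/2432057 ≈ 2.3260e+11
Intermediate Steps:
a = -147/6737 (a = 1764/(-80844) = 1764*(-1/80844) = -147/6737 ≈ -0.021820)
d(Q, S) = 56/Q
((d(361, -217) + 143814) + 331122)*(489753 + a) = ((56/361 + 143814) + 331122)*(489753 - 147/6737) = ((56*(1/361) + 143814) + 331122)*(3299465814/6737) = ((56/361 + 143814) + 331122)*(3299465814/6737) = (51916910/361 + 331122)*(3299465814/6737) = (171451952/361)*(3299465814/6737) = 565699854367568928/2432057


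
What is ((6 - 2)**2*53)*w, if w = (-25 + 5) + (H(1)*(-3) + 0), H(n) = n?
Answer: -19504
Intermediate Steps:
w = -23 (w = (-25 + 5) + (1*(-3) + 0) = -20 + (-3 + 0) = -20 - 3 = -23)
((6 - 2)**2*53)*w = ((6 - 2)**2*53)*(-23) = (4**2*53)*(-23) = (16*53)*(-23) = 848*(-23) = -19504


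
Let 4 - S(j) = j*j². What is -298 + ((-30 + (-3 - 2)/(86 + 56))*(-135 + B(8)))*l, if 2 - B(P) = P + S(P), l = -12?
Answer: 9370372/71 ≈ 1.3198e+5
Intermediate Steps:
S(j) = 4 - j³ (S(j) = 4 - j*j² = 4 - j³)
B(P) = -2 + P³ - P (B(P) = 2 - (P + (4 - P³)) = 2 - (4 + P - P³) = 2 + (-4 + P³ - P) = -2 + P³ - P)
-298 + ((-30 + (-3 - 2)/(86 + 56))*(-135 + B(8)))*l = -298 + ((-30 + (-3 - 2)/(86 + 56))*(-135 + (-2 + 8³ - 1*8)))*(-12) = -298 + ((-30 - 5/142)*(-135 + (-2 + 512 - 8)))*(-12) = -298 + ((-30 - 5*1/142)*(-135 + 502))*(-12) = -298 + ((-30 - 5/142)*367)*(-12) = -298 - 4265/142*367*(-12) = -298 - 1565255/142*(-12) = -298 + 9391530/71 = 9370372/71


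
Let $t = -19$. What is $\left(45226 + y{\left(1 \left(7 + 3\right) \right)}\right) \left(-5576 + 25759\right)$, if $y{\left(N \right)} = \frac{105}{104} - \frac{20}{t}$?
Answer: $\frac{1803767849133}{1976} \approx 9.1284 \cdot 10^{8}$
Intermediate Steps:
$y{\left(N \right)} = \frac{4075}{1976}$ ($y{\left(N \right)} = \frac{105}{104} - \frac{20}{-19} = 105 \cdot \frac{1}{104} - - \frac{20}{19} = \frac{105}{104} + \frac{20}{19} = \frac{4075}{1976}$)
$\left(45226 + y{\left(1 \left(7 + 3\right) \right)}\right) \left(-5576 + 25759\right) = \left(45226 + \frac{4075}{1976}\right) \left(-5576 + 25759\right) = \frac{89370651}{1976} \cdot 20183 = \frac{1803767849133}{1976}$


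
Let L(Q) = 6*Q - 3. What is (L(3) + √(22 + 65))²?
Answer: (15 + √87)² ≈ 591.82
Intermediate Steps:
L(Q) = -3 + 6*Q
(L(3) + √(22 + 65))² = ((-3 + 6*3) + √(22 + 65))² = ((-3 + 18) + √87)² = (15 + √87)²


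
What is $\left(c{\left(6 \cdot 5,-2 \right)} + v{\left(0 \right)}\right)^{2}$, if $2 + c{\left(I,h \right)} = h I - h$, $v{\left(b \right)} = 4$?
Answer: $3136$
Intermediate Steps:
$c{\left(I,h \right)} = -2 - h + I h$ ($c{\left(I,h \right)} = -2 + \left(h I - h\right) = -2 + \left(I h - h\right) = -2 + \left(- h + I h\right) = -2 - h + I h$)
$\left(c{\left(6 \cdot 5,-2 \right)} + v{\left(0 \right)}\right)^{2} = \left(\left(-2 - -2 + 6 \cdot 5 \left(-2\right)\right) + 4\right)^{2} = \left(\left(-2 + 2 + 30 \left(-2\right)\right) + 4\right)^{2} = \left(\left(-2 + 2 - 60\right) + 4\right)^{2} = \left(-60 + 4\right)^{2} = \left(-56\right)^{2} = 3136$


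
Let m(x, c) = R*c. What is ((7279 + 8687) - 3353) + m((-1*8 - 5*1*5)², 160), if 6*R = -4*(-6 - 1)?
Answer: 40079/3 ≈ 13360.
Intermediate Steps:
R = 14/3 (R = (-4*(-6 - 1))/6 = (-4*(-7))/6 = (⅙)*28 = 14/3 ≈ 4.6667)
m(x, c) = 14*c/3
((7279 + 8687) - 3353) + m((-1*8 - 5*1*5)², 160) = ((7279 + 8687) - 3353) + (14/3)*160 = (15966 - 3353) + 2240/3 = 12613 + 2240/3 = 40079/3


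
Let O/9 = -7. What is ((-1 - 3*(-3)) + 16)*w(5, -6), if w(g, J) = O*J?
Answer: 9072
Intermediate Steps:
O = -63 (O = 9*(-7) = -63)
w(g, J) = -63*J
((-1 - 3*(-3)) + 16)*w(5, -6) = ((-1 - 3*(-3)) + 16)*(-63*(-6)) = ((-1 + 9) + 16)*378 = (8 + 16)*378 = 24*378 = 9072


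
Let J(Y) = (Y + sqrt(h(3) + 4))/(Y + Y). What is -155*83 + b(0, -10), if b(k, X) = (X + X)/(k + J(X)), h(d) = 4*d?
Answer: -38795/3 ≈ -12932.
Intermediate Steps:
J(Y) = (4 + Y)/(2*Y) (J(Y) = (Y + sqrt(4*3 + 4))/(Y + Y) = (Y + sqrt(12 + 4))/((2*Y)) = (Y + sqrt(16))*(1/(2*Y)) = (Y + 4)*(1/(2*Y)) = (4 + Y)*(1/(2*Y)) = (4 + Y)/(2*Y))
b(k, X) = 2*X/(k + (4 + X)/(2*X)) (b(k, X) = (X + X)/(k + (4 + X)/(2*X)) = (2*X)/(k + (4 + X)/(2*X)) = 2*X/(k + (4 + X)/(2*X)))
-155*83 + b(0, -10) = -155*83 + 4*(-10)**2/(4 - 10 + 2*(-10)*0) = -12865 + 4*100/(4 - 10 + 0) = -12865 + 4*100/(-6) = -12865 + 4*100*(-1/6) = -12865 - 200/3 = -38795/3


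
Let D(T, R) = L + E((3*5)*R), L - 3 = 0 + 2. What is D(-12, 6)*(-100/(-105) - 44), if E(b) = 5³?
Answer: -117520/21 ≈ -5596.2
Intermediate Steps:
E(b) = 125
L = 5 (L = 3 + (0 + 2) = 3 + 2 = 5)
D(T, R) = 130 (D(T, R) = 5 + 125 = 130)
D(-12, 6)*(-100/(-105) - 44) = 130*(-100/(-105) - 44) = 130*(-100*(-1/105) - 44) = 130*(20/21 - 44) = 130*(-904/21) = -117520/21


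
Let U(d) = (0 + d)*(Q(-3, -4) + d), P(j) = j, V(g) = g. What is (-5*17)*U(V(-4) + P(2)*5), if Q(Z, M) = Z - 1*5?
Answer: 1020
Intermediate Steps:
Q(Z, M) = -5 + Z (Q(Z, M) = Z - 5 = -5 + Z)
U(d) = d*(-8 + d) (U(d) = (0 + d)*((-5 - 3) + d) = d*(-8 + d))
(-5*17)*U(V(-4) + P(2)*5) = (-5*17)*((-4 + 2*5)*(-8 + (-4 + 2*5))) = -85*(-4 + 10)*(-8 + (-4 + 10)) = -510*(-8 + 6) = -510*(-2) = -85*(-12) = 1020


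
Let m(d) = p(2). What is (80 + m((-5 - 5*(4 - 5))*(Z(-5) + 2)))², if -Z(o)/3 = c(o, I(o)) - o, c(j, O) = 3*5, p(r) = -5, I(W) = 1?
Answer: 5625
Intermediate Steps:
c(j, O) = 15
Z(o) = -45 + 3*o (Z(o) = -3*(15 - o) = -45 + 3*o)
m(d) = -5
(80 + m((-5 - 5*(4 - 5))*(Z(-5) + 2)))² = (80 - 5)² = 75² = 5625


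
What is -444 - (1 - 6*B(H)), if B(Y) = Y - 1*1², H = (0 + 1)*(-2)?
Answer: -463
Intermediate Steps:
H = -2 (H = 1*(-2) = -2)
B(Y) = -1 + Y (B(Y) = Y - 1*1 = Y - 1 = -1 + Y)
-444 - (1 - 6*B(H)) = -444 - (1 - 6*(-1 - 2)) = -444 - (1 - 6*(-3)) = -444 - (1 + 18) = -444 - 1*19 = -444 - 19 = -463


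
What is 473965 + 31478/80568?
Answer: 19093221799/40284 ≈ 4.7397e+5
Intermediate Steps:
473965 + 31478/80568 = 473965 + 31478*(1/80568) = 473965 + 15739/40284 = 19093221799/40284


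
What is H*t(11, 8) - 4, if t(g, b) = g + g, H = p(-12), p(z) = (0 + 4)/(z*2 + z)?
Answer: -58/9 ≈ -6.4444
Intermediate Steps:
p(z) = 4/(3*z) (p(z) = 4/(2*z + z) = 4/((3*z)) = 4*(1/(3*z)) = 4/(3*z))
H = -⅑ (H = (4/3)/(-12) = (4/3)*(-1/12) = -⅑ ≈ -0.11111)
t(g, b) = 2*g
H*t(11, 8) - 4 = -2*11/9 - 4 = -⅑*22 - 4 = -22/9 - 4 = -58/9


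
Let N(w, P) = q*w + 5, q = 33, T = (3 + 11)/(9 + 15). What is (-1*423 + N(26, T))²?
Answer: 193600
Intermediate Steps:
T = 7/12 (T = 14/24 = 14*(1/24) = 7/12 ≈ 0.58333)
N(w, P) = 5 + 33*w (N(w, P) = 33*w + 5 = 5 + 33*w)
(-1*423 + N(26, T))² = (-1*423 + (5 + 33*26))² = (-423 + (5 + 858))² = (-423 + 863)² = 440² = 193600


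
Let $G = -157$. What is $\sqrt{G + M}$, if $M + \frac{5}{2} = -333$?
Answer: $\frac{i \sqrt{1970}}{2} \approx 22.192 i$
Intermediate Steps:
$M = - \frac{671}{2}$ ($M = - \frac{5}{2} - 333 = - \frac{671}{2} \approx -335.5$)
$\sqrt{G + M} = \sqrt{-157 - \frac{671}{2}} = \sqrt{- \frac{985}{2}} = \frac{i \sqrt{1970}}{2}$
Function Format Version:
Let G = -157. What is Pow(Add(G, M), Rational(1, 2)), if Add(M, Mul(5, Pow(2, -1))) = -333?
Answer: Mul(Rational(1, 2), I, Pow(1970, Rational(1, 2))) ≈ Mul(22.192, I)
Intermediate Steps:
M = Rational(-671, 2) (M = Add(Rational(-5, 2), -333) = Rational(-671, 2) ≈ -335.50)
Pow(Add(G, M), Rational(1, 2)) = Pow(Add(-157, Rational(-671, 2)), Rational(1, 2)) = Pow(Rational(-985, 2), Rational(1, 2)) = Mul(Rational(1, 2), I, Pow(1970, Rational(1, 2)))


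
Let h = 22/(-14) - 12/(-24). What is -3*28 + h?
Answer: -1191/14 ≈ -85.071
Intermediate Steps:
h = -15/14 (h = 22*(-1/14) - 12*(-1/24) = -11/7 + ½ = -15/14 ≈ -1.0714)
-3*28 + h = -3*28 - 15/14 = -84 - 15/14 = -1191/14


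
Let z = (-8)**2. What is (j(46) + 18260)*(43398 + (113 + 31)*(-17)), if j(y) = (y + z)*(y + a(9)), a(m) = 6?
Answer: 981981000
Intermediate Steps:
z = 64
j(y) = (6 + y)*(64 + y) (j(y) = (y + 64)*(y + 6) = (64 + y)*(6 + y) = (6 + y)*(64 + y))
(j(46) + 18260)*(43398 + (113 + 31)*(-17)) = ((384 + 46**2 + 70*46) + 18260)*(43398 + (113 + 31)*(-17)) = ((384 + 2116 + 3220) + 18260)*(43398 + 144*(-17)) = (5720 + 18260)*(43398 - 2448) = 23980*40950 = 981981000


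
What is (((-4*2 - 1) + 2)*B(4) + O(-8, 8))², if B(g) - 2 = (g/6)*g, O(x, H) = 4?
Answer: 7396/9 ≈ 821.78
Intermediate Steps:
B(g) = 2 + g²/6 (B(g) = 2 + (g/6)*g = 2 + g²/6)
(((-4*2 - 1) + 2)*B(4) + O(-8, 8))² = (((-4*2 - 1) + 2)*(2 + (⅙)*4²) + 4)² = (((-8 - 1) + 2)*(2 + (⅙)*16) + 4)² = ((-9 + 2)*(2 + 8/3) + 4)² = (-7*14/3 + 4)² = (-98/3 + 4)² = (-86/3)² = 7396/9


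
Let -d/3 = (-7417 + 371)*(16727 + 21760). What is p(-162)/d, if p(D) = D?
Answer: -9/45196567 ≈ -1.9913e-7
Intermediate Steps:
d = 813538206 (d = -3*(-7417 + 371)*(16727 + 21760) = -(-21138)*38487 = -3*(-271179402) = 813538206)
p(-162)/d = -162/813538206 = -162*1/813538206 = -9/45196567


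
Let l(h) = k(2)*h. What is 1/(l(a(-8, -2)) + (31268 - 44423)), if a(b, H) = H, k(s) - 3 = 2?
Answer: -1/13165 ≈ -7.5959e-5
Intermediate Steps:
k(s) = 5 (k(s) = 3 + 2 = 5)
l(h) = 5*h
1/(l(a(-8, -2)) + (31268 - 44423)) = 1/(5*(-2) + (31268 - 44423)) = 1/(-10 - 13155) = 1/(-13165) = -1/13165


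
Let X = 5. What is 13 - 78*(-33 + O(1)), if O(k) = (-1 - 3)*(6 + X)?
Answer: 6019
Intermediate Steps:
O(k) = -44 (O(k) = (-1 - 3)*(6 + 5) = -4*11 = -44)
13 - 78*(-33 + O(1)) = 13 - 78*(-33 - 44) = 13 - 78*(-77) = 13 + 6006 = 6019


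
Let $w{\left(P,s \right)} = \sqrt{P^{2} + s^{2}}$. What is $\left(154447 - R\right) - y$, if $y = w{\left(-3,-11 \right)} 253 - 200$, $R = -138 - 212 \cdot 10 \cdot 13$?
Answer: $182345 - 253 \sqrt{130} \approx 1.7946 \cdot 10^{5}$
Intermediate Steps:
$R = -27698$ ($R = -138 - 27560 = -27698$)
$y = -200 + 253 \sqrt{130}$ ($y = \sqrt{\left(-3\right)^{2} + \left(-11\right)^{2}} \cdot 253 - 200 = \sqrt{9 + 121} \cdot 253 - 200 = \sqrt{130} \cdot 253 - 200 = 253 \sqrt{130} - 200 = -200 + 253 \sqrt{130} \approx 2684.6$)
$\left(154447 - R\right) - y = \left(154447 - -27698\right) - \left(-200 + 253 \sqrt{130}\right) = \left(154447 + 27698\right) + \left(200 - 253 \sqrt{130}\right) = 182145 + \left(200 - 253 \sqrt{130}\right) = 182345 - 253 \sqrt{130}$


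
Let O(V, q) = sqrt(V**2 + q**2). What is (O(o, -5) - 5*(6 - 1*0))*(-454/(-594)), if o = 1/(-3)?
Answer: -2270/99 + 227*sqrt(226)/891 ≈ -19.099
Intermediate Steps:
o = -1/3 ≈ -0.33333
(O(o, -5) - 5*(6 - 1*0))*(-454/(-594)) = (sqrt((-1/3)**2 + (-5)**2) - 5*(6 - 1*0))*(-454/(-594)) = (sqrt(1/9 + 25) - 5*(6 + 0))*(-454*(-1/594)) = (sqrt(226/9) - 5*6)*(227/297) = (sqrt(226)/3 - 30)*(227/297) = (-30 + sqrt(226)/3)*(227/297) = -2270/99 + 227*sqrt(226)/891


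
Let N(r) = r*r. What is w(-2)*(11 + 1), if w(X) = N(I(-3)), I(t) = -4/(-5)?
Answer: 192/25 ≈ 7.6800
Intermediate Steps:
I(t) = ⅘ (I(t) = -4*(-⅕) = ⅘)
N(r) = r²
w(X) = 16/25 (w(X) = (⅘)² = 16/25)
w(-2)*(11 + 1) = 16*(11 + 1)/25 = (16/25)*12 = 192/25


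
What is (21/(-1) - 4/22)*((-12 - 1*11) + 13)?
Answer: 2330/11 ≈ 211.82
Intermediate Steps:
(21/(-1) - 4/22)*((-12 - 1*11) + 13) = (21*(-1) - 4*1/22)*((-12 - 11) + 13) = (-21 - 2/11)*(-23 + 13) = -233/11*(-10) = 2330/11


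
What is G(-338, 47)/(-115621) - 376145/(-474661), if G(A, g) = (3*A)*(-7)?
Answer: 3647374297/4989161771 ≈ 0.73106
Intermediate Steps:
G(A, g) = -21*A
G(-338, 47)/(-115621) - 376145/(-474661) = -21*(-338)/(-115621) - 376145/(-474661) = 7098*(-1/115621) - 376145*(-1/474661) = -7098/115621 + 34195/43151 = 3647374297/4989161771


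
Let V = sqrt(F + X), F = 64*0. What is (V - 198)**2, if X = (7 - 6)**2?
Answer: 38809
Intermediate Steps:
X = 1 (X = 1**2 = 1)
F = 0
V = 1 (V = sqrt(0 + 1) = sqrt(1) = 1)
(V - 198)**2 = (1 - 198)**2 = (-197)**2 = 38809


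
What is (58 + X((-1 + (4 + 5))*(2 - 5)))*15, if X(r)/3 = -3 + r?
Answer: -345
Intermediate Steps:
X(r) = -9 + 3*r (X(r) = 3*(-3 + r) = -9 + 3*r)
(58 + X((-1 + (4 + 5))*(2 - 5)))*15 = (58 + (-9 + 3*((-1 + (4 + 5))*(2 - 5))))*15 = (58 + (-9 + 3*((-1 + 9)*(-3))))*15 = (58 + (-9 + 3*(8*(-3))))*15 = (58 + (-9 + 3*(-24)))*15 = (58 + (-9 - 72))*15 = (58 - 81)*15 = -23*15 = -345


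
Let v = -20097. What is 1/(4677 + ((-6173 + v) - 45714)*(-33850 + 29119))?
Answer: 1/340560981 ≈ 2.9363e-9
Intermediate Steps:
1/(4677 + ((-6173 + v) - 45714)*(-33850 + 29119)) = 1/(4677 + ((-6173 - 20097) - 45714)*(-33850 + 29119)) = 1/(4677 + (-26270 - 45714)*(-4731)) = 1/(4677 - 71984*(-4731)) = 1/(4677 + 340556304) = 1/340560981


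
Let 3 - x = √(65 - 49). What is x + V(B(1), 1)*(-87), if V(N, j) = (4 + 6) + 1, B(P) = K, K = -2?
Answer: -958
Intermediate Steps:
B(P) = -2
V(N, j) = 11 (V(N, j) = 10 + 1 = 11)
x = -1 (x = 3 - √(65 - 49) = 3 - √16 = 3 - 1*4 = 3 - 4 = -1)
x + V(B(1), 1)*(-87) = -1 + 11*(-87) = -1 - 957 = -958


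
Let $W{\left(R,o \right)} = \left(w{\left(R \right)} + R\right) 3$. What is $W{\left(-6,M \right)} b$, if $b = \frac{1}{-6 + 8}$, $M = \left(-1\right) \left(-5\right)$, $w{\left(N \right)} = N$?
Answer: $-18$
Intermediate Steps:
$M = 5$
$W{\left(R,o \right)} = 6 R$ ($W{\left(R,o \right)} = \left(R + R\right) 3 = 2 R 3 = 6 R$)
$b = \frac{1}{2} \approx 0.5$
$W{\left(-6,M \right)} b = 6 \left(-6\right) \frac{1}{2} = \left(-36\right) \frac{1}{2} = -18$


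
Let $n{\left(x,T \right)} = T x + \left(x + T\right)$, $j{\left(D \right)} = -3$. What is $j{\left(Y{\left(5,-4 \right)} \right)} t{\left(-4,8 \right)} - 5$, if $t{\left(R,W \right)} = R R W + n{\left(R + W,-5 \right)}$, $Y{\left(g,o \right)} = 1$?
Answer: $-326$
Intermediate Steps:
$n{\left(x,T \right)} = T + x + T x$ ($n{\left(x,T \right)} = T x + \left(T + x\right) = T + x + T x$)
$t{\left(R,W \right)} = -5 - 4 R - 4 W + W R^{2}$ ($t{\left(R,W \right)} = R R W - \left(5 - R - W + 5 \left(R + W\right)\right) = R^{2} W - \left(5 + 4 R + 4 W\right) = W R^{2} - \left(5 + 4 R + 4 W\right) = -5 - 4 R - 4 W + W R^{2}$)
$j{\left(Y{\left(5,-4 \right)} \right)} t{\left(-4,8 \right)} - 5 = - 3 \left(-5 - -16 - 32 + 8 \left(-4\right)^{2}\right) - 5 = - 3 \left(-5 + 16 - 32 + 8 \cdot 16\right) - 5 = - 3 \left(-5 + 16 - 32 + 128\right) - 5 = \left(-3\right) 107 - 5 = -321 - 5 = -326$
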